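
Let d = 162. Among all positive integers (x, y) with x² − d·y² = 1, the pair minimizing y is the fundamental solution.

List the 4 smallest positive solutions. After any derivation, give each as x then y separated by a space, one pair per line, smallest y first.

√162 → a₀=12, period (1,2,1,2,12,2,1,2,1,24); ℓ=10 even so k=9
step 0: (12, 1)  from 12·(1,0) + (0,1)
step 1: (13, 1)  from 1·(12,1) + (1,0)
…
step 3: (51, 4)  from 1·(38,3) + (13,1)
…
step 5: (1731, 136)  from 12·(140,11) + (51,4)
step 6: (3602, 283)  from 2·(1731,136) + (140,11)
step 7: (5333, 419)  from 1·(3602,283) + (1731,136)
step 8: (14268, 1121)  from 2·(5333,419) + (3602,283)
step 9: (19601, 1540)  from 1·(14268,1121) + (5333,419)
→ (19601, 1540).  Check: 19601²=384199201, 162·1540²=384199200, difference 1.
n=2: (19601,1540)∘(19601,1540) = (19601·19601+162·1540·1540, 19601·1540+1540·19601) = (768398401,60371080)
n=3: (768398401,60371080)∘(19601,1540) = (19601·768398401+162·1540·60371080, 19601·60371080+1540·768398401) = (30122754096401,2366667076620)
n=4: (30122754096401,2366667076620)∘(19601,1540) = (19601·30122754096401+162·1540·2366667076620, 19601·2366667076620+1540·30122754096401) = (1180872205318713601,92778082677286160)

19601 1540
768398401 60371080
30122754096401 2366667076620
1180872205318713601 92778082677286160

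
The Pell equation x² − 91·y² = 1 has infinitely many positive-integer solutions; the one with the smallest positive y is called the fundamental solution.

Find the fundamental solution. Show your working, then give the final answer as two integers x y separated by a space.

1574 165

d=91: √d = [9; 1,1,5,1,5,1,1,18] (ℓ=8, even), read p_7/q_7
step 0: (9, 1)  from 9·(1,0) + (0,1)
…
step 2: (19, 2)  from 1·(10,1) + (9,1)
…
step 4: (124, 13)  from 1·(105,11) + (19,2)
…
step 6: (849, 89)  from 1·(725,76) + (124,13)
step 7: (1574, 165)  from 1·(849,89) + (725,76)
→ (1574, 165).  Check: 1574²=2477476, 91·165²=2477475, difference 1.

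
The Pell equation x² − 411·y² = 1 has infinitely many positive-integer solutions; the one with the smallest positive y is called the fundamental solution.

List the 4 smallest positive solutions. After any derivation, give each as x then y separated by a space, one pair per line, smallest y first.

d=411: √d = [20; 3,1,1,1,19,1,1,1,3,40] (ℓ=10, even), read p_9/q_9
k=0  a_k=20  p_k/q_k = 20/1
…
k=6  a_k=1  p_k/q_k = 4602/227
…
k=8  a_k=1  p_k/q_k = 13583/670
k=9  a_k=3  p_k/q_k = 49730/2453
(x₁, y₁) = (49730, 2453);  49730² − 411·2453² = 1 ✓
(x_2, y_2) = (49730·49730 + 411·2453·2453, 49730·2453 + 2453·49730) = (4946145799, 243975380)
(x_3, y_3) = (49730·4946145799 + 411·2453·243975380, 49730·243975380 + 2453·4946145799) = (491943661118810, 24265791292347)
(x_4, y_4) = (49730·491943661118810 + 411·2453·24265791292347, 49730·24265791292347 + 2453·491943661118810) = (48928716529930696801, 2413475601692857240)

49730 2453
4946145799 243975380
491943661118810 24265791292347
48928716529930696801 2413475601692857240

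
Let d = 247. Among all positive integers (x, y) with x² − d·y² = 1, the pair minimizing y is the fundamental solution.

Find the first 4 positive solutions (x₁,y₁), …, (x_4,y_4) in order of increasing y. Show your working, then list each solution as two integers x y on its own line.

85292 5427
14549450527 925759368
2481903468612476 157919736025485
423373021275241155457 26938580249245573872

√247 → a₀=15, period (1,2,1,1,9,1,9,1,1,2,1,30); ℓ=12 even so k=11
i=0: a=15 ⇒ p=15, q=1
…
i=3: a=1 ⇒ p=63, q=4
…
i=9: a=1 ⇒ p=24203, q=1540
i=10: a=2 ⇒ p=61089, q=3887
i=11: a=1 ⇒ p=85292, q=5427
fundamental: x₁=85292, y₁=5427  (since 7274725264 − 247·29452329 = 1)
k=2:  x_2 = 85292·85292+247·5427·5427 = 14549450527,  y_2 = 85292·5427+5427·85292 = 925759368
k=3:  x_3 = 85292·14549450527+247·5427·925759368 = 2481903468612476,  y_3 = 85292·925759368+5427·14549450527 = 157919736025485
k=4:  x_4 = 85292·2481903468612476+247·5427·157919736025485 = 423373021275241155457,  y_4 = 85292·157919736025485+5427·2481903468612476 = 26938580249245573872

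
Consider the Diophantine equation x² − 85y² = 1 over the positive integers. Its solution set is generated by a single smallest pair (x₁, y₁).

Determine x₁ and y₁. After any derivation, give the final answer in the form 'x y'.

√85 = [9; 4,1,1,4,18, …], period ℓ=5 (odd) → k=9
i=0: a=9 ⇒ p=9, q=1
i=1: a=4 ⇒ p=37, q=4
i=2: a=1 ⇒ p=46, q=5
i=3: a=1 ⇒ p=83, q=9
i=4: a=4 ⇒ p=378, q=41
…
i=7: a=1 ⇒ p=34813, q=3776
i=8: a=1 ⇒ p=62739, q=6805
i=9: a=4 ⇒ p=285769, q=30996
fundamental: x₁=285769, y₁=30996  (since 81663921361 − 85·960752016 = 1)

285769 30996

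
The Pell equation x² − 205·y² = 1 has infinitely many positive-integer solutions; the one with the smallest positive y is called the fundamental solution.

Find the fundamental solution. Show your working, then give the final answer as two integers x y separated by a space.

39689 2772

√205 = [14; 3,6,1,4,1,6,3,28, …], period ℓ=8 (even) → k=7
k=0  a_k=14  p_k/q_k = 14/1
…
k=6  a_k=6  p_k/q_k = 12614/881
k=7  a_k=3  p_k/q_k = 39689/2772
→ (39689, 2772).  Check: 39689²=1575216721, 205·2772²=1575216720, difference 1.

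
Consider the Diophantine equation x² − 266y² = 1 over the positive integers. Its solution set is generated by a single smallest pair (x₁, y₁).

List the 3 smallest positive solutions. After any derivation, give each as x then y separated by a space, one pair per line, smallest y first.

685 42
938449 57540
1285674445 78829758

d=266: √d = [16; 3,4,3,32] (ℓ=4, even), read p_3/q_3
k=0  a_k=16  p_k/q_k = 16/1
k=1  a_k=3  p_k/q_k = 49/3
k=2  a_k=4  p_k/q_k = 212/13
k=3  a_k=3  p_k/q_k = 685/42
fundamental: x₁=685, y₁=42  (since 469225 − 266·1764 = 1)
(685+42√266)^2 = 938449 + 57540√266
(685+42√266)^3 = 1285674445 + 78829758√266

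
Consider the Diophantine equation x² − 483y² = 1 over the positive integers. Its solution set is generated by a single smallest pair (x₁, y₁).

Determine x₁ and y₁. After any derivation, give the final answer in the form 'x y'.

22 1

d=483: √d = [21; 1,42] (ℓ=2, even), read p_1/q_1
i=0: a=21 ⇒ p=21, q=1
i=1: a=1 ⇒ p=22, q=1
(x₁, y₁) = (22, 1);  22² − 483·1² = 1 ✓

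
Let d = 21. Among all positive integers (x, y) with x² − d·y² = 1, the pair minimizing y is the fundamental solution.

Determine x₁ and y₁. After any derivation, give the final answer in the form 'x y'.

55 12

d=21: √d = [4; 1,1,2,1,1,8] (ℓ=6, even), read p_5/q_5
k=0  a_k=4  p_k/q_k = 4/1
k=1  a_k=1  p_k/q_k = 5/1
…
k=3  a_k=2  p_k/q_k = 23/5
k=4  a_k=1  p_k/q_k = 32/7
k=5  a_k=1  p_k/q_k = 55/12
→ (55, 12).  Check: 55²=3025, 21·12²=3024, difference 1.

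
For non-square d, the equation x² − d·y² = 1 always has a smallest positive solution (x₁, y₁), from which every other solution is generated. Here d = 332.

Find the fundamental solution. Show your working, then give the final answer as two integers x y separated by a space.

√332 = [18; 4,1,1,8,1,1,4,36, …], period ℓ=8 (even) → k=7
step 0: (18, 1)  from 18·(1,0) + (0,1)
step 1: (73, 4)  from 4·(18,1) + (1,0)
step 2: (91, 5)  from 1·(73,4) + (18,1)
…
step 4: (1403, 77)  from 8·(164,9) + (91,5)
step 5: (1567, 86)  from 1·(1403,77) + (164,9)
step 6: (2970, 163)  from 1·(1567,86) + (1403,77)
step 7: (13447, 738)  from 4·(2970,163) + (1567,86)
→ (13447, 738).  Check: 13447²=180821809, 332·738²=180821808, difference 1.

13447 738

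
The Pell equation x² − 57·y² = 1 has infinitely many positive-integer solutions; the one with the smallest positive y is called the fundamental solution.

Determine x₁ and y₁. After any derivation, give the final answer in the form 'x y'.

151 20

d=57: √d = [7; 1,1,4,1,1,14] (ℓ=6, even), read p_5/q_5
a_0=7:  p_0=7·1+0=7,  q_0=7·0+1=1
…
a_4=1:  p_4=1·68+15=83,  q_4=1·9+2=11
a_5=1:  p_5=1·83+68=151,  q_5=1·11+9=20
fundamental: x₁=151, y₁=20  (since 22801 − 57·400 = 1)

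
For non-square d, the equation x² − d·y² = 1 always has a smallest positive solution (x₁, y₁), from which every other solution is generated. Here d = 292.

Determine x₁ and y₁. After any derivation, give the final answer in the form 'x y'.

√292 → a₀=17, period (11,2,1,3,8,3,1,2,11,34); ℓ=10 even so k=9
i=0: a=17 ⇒ p=17, q=1
…
i=2: a=2 ⇒ p=393, q=23
i=3: a=1 ⇒ p=581, q=34
i=4: a=3 ⇒ p=2136, q=125
i=5: a=8 ⇒ p=17669, q=1034
i=6: a=3 ⇒ p=55143, q=3227
…
i=8: a=2 ⇒ p=200767, q=11749
i=9: a=11 ⇒ p=2281249, q=133500
→ (2281249, 133500).  Check: 2281249²=5204097000001, 292·133500²=5204097000000, difference 1.

2281249 133500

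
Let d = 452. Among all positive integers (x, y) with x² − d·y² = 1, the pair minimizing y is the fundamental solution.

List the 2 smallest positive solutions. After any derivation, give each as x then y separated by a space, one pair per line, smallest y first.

d=452: √d = [21; 3,1,5,3,10,3,5,1,3,42] (ℓ=10, even), read p_9/q_9
step 0: (21, 1)  from 21·(1,0) + (0,1)
step 1: (64, 3)  from 3·(21,1) + (1,0)
…
step 4: (1552, 73)  from 3·(489,23) + (85,4)
…
step 8: (313483, 14745)  from 1·(263904,12413) + (49579,2332)
step 9: (1204353, 56648)  from 3·(313483,14745) + (263904,12413)
(x₁, y₁) = (1204353, 56648);  1204353² − 452·56648² = 1 ✓
k=2:  x_2 = 1204353·1204353+452·56648·56648 = 2900932297217,  y_2 = 1204353·56648+56648·1204353 = 136448377488

1204353 56648
2900932297217 136448377488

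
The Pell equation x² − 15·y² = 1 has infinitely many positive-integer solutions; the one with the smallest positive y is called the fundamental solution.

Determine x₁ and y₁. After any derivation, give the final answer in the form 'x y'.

d=15: √d = [3; 1,6] (ℓ=2, even), read p_1/q_1
i=0: a=3 ⇒ p=3, q=1
i=1: a=1 ⇒ p=4, q=1
fundamental: x₁=4, y₁=1  (since 16 − 15·1 = 1)

4 1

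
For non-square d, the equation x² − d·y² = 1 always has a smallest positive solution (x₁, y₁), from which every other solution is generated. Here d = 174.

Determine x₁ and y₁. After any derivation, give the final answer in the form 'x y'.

1451 110

d=174: √d = [13; 5,4,5,26] (ℓ=4, even), read p_3/q_3
i=0: a=13 ⇒ p=13, q=1
i=1: a=5 ⇒ p=66, q=5
i=2: a=4 ⇒ p=277, q=21
i=3: a=5 ⇒ p=1451, q=110
(x₁, y₁) = (1451, 110);  1451² − 174·110² = 1 ✓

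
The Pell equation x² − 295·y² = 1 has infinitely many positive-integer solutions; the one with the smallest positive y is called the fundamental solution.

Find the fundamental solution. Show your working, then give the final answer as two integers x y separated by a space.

√295 = [17; 5,1,2,3,2,6,2,3,2,1,5,34, …], period ℓ=12 (even) → k=11
k=0  a_k=17  p_k/q_k = 17/1
…
k=3  a_k=2  p_k/q_k = 292/17
k=4  a_k=3  p_k/q_k = 979/57
…
k=7  a_k=2  p_k/q_k = 31208/1817
k=8  a_k=3  p_k/q_k = 108103/6294
k=9  a_k=2  p_k/q_k = 247414/14405
k=10  a_k=1  p_k/q_k = 355517/20699
k=11  a_k=5  p_k/q_k = 2024999/117900
→ (2024999, 117900).  Check: 2024999²=4100620950001, 295·117900²=4100620950000, difference 1.

2024999 117900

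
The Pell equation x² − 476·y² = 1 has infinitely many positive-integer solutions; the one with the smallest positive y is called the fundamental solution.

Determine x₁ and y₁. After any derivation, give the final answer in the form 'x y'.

√476 → a₀=21, period (1,4,2,10,2,4,1,42); ℓ=8 even so k=7
a_0=21:  p_0=21·1+0=21,  q_0=21·0+1=1
…
a_2=4:  p_2=4·22+21=109,  q_2=4·1+1=5
a_3=2:  p_3=2·109+22=240,  q_3=2·5+1=11
a_4=10:  p_4=10·240+109=2509,  q_4=10·11+5=115
a_5=2:  p_5=2·2509+240=5258,  q_5=2·115+11=241
a_6=4:  p_6=4·5258+2509=23541,  q_6=4·241+115=1079
a_7=1:  p_7=1·23541+5258=28799,  q_7=1·1079+241=1320
(x₁, y₁) = (28799, 1320);  28799² − 476·1320² = 1 ✓

28799 1320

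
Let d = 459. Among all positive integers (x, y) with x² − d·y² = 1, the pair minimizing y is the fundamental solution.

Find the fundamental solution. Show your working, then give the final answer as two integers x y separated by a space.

499850 23331

d=459: √d = [21; 2,2,1,4,21,4,1,2,2,42] (ℓ=10, even), read p_9/q_9
k=0  a_k=21  p_k/q_k = 21/1
k=1  a_k=2  p_k/q_k = 43/2
…
k=4  a_k=4  p_k/q_k = 707/33
k=5  a_k=21  p_k/q_k = 14997/700
k=6  a_k=4  p_k/q_k = 60695/2833
k=7  a_k=1  p_k/q_k = 75692/3533
k=8  a_k=2  p_k/q_k = 212079/9899
k=9  a_k=2  p_k/q_k = 499850/23331
fundamental: x₁=499850, y₁=23331  (since 249850022500 − 459·544335561 = 1)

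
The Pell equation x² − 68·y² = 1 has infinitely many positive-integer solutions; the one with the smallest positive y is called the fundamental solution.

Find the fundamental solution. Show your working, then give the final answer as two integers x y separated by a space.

33 4

√68 → a₀=8, period (4,16); ℓ=2 even so k=1
k=0  a_k=8  p_k/q_k = 8/1
k=1  a_k=4  p_k/q_k = 33/4
(x₁, y₁) = (33, 4);  33² − 68·4² = 1 ✓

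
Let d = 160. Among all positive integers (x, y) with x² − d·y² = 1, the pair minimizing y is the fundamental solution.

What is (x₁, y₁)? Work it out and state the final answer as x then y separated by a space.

721 57

d=160: √d = [12; 1,1,1,5,1,1,1,24] (ℓ=8, even), read p_7/q_7
a_0=12:  p_0=12·1+0=12,  q_0=12·0+1=1
a_1=1:  p_1=1·12+1=13,  q_1=1·1+0=1
a_2=1:  p_2=1·13+12=25,  q_2=1·1+1=2
a_3=1:  p_3=1·25+13=38,  q_3=1·2+1=3
…
a_6=1:  p_6=1·253+215=468,  q_6=1·20+17=37
a_7=1:  p_7=1·468+253=721,  q_7=1·37+20=57
fundamental: x₁=721, y₁=57  (since 519841 − 160·3249 = 1)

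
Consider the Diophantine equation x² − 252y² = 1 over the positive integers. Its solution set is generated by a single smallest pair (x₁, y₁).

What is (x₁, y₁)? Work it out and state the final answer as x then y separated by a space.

127 8

d=252: √d = [15; 1,6,1,30] (ℓ=4, even), read p_3/q_3
k=0  a_k=15  p_k/q_k = 15/1
k=1  a_k=1  p_k/q_k = 16/1
k=2  a_k=6  p_k/q_k = 111/7
k=3  a_k=1  p_k/q_k = 127/8
→ (127, 8).  Check: 127²=16129, 252·8²=16128, difference 1.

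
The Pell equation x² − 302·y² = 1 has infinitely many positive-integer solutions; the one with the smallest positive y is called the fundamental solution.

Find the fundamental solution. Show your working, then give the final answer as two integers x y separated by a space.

4276623 246092

√302 = [17; 2,1,1,1,4,…,1,2,34, …], period ℓ=16 (even) → k=15
step 0: (17, 1)  from 17·(1,0) + (0,1)
…
step 8: (34513, 1986)  from 16·(2068,119) + (1425,82)
step 9: (36581, 2105)  from 1·(34513,1986) + (2068,119)
…
step 11: (467281, 26889)  from 4·(107675,6196) + (36581,2105)
…
step 14: (1617193, 93059)  from 1·(1042237,59974) + (574956,33085)
step 15: (4276623, 246092)  from 2·(1617193,93059) + (1042237,59974)
(x₁, y₁) = (4276623, 246092);  4276623² − 302·246092² = 1 ✓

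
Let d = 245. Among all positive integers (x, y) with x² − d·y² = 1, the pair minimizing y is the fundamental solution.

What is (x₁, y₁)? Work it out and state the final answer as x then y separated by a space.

51841 3312

√245 = [15; 1,1,1,7,6,7,1,1,1,30, …], period ℓ=10 (even) → k=9
a_0=15:  p_0=15·1+0=15,  q_0=15·0+1=1
…
a_2=1:  p_2=1·16+15=31,  q_2=1·1+1=2
a_3=1:  p_3=1·31+16=47,  q_3=1·2+1=3
…
a_5=6:  p_5=6·360+47=2207,  q_5=6·23+3=141
a_6=7:  p_6=7·2207+360=15809,  q_6=7·141+23=1010
a_7=1:  p_7=1·15809+2207=18016,  q_7=1·1010+141=1151
a_8=1:  p_8=1·18016+15809=33825,  q_8=1·1151+1010=2161
a_9=1:  p_9=1·33825+18016=51841,  q_9=1·2161+1151=3312
→ (51841, 3312).  Check: 51841²=2687489281, 245·3312²=2687489280, difference 1.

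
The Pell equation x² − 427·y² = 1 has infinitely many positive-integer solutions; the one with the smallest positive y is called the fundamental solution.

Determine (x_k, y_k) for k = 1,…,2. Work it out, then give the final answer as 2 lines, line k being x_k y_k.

√427 = [20; 1,1,1,40, …], period ℓ=4 (even) → k=3
i=0: a=20 ⇒ p=20, q=1
i=1: a=1 ⇒ p=21, q=1
i=2: a=1 ⇒ p=41, q=2
i=3: a=1 ⇒ p=62, q=3
→ (62, 3).  Check: 62²=3844, 427·3²=3843, difference 1.
(62+3√427)^2 = 7687 + 372√427

62 3
7687 372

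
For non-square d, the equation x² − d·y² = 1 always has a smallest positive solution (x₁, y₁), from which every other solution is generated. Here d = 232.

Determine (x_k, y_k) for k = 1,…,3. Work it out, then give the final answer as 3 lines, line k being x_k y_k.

19603 1287
768555217 50458122
30131975818099 1978261129845

√232 = [15; 4,3,7,3,4,30, …], period ℓ=6 (even) → k=5
i=0: a=15 ⇒ p=15, q=1
…
i=4: a=3 ⇒ p=4539, q=298
i=5: a=4 ⇒ p=19603, q=1287
(x₁, y₁) = (19603, 1287);  19603² − 232·1287² = 1 ✓
(x_2, y_2) = (19603·19603 + 232·1287·1287, 19603·1287 + 1287·19603) = (768555217, 50458122)
(x_3, y_3) = (19603·768555217 + 232·1287·50458122, 19603·50458122 + 1287·768555217) = (30131975818099, 1978261129845)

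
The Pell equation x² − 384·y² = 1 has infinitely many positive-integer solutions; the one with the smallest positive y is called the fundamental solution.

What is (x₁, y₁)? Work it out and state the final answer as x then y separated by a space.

[19; 1,1,2,9,2,1,1,38] for √384; ℓ=8 ⇒ convergent index 7
k=0  a_k=19  p_k/q_k = 19/1
k=1  a_k=1  p_k/q_k = 20/1
k=2  a_k=1  p_k/q_k = 39/2
k=3  a_k=2  p_k/q_k = 98/5
k=4  a_k=9  p_k/q_k = 921/47
k=5  a_k=2  p_k/q_k = 1940/99
k=6  a_k=1  p_k/q_k = 2861/146
k=7  a_k=1  p_k/q_k = 4801/245
fundamental: x₁=4801, y₁=245  (since 23049601 − 384·60025 = 1)

4801 245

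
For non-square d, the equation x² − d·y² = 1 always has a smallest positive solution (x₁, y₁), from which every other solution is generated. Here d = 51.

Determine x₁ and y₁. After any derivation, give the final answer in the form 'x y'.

[7; 7,14] for √51; ℓ=2 ⇒ convergent index 1
k=0  a_k=7  p_k/q_k = 7/1
k=1  a_k=7  p_k/q_k = 50/7
→ (50, 7).  Check: 50²=2500, 51·7²=2499, difference 1.

50 7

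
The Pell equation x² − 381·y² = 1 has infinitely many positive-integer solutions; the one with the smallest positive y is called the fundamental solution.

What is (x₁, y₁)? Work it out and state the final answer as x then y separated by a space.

1015 52

[19; 1,1,12,1,1,38] for √381; ℓ=6 ⇒ convergent index 5
a_0=19:  p_0=19·1+0=19,  q_0=19·0+1=1
…
a_2=1:  p_2=1·20+19=39,  q_2=1·1+1=2
…
a_4=1:  p_4=1·488+39=527,  q_4=1·25+2=27
a_5=1:  p_5=1·527+488=1015,  q_5=1·27+25=52
→ (1015, 52).  Check: 1015²=1030225, 381·52²=1030224, difference 1.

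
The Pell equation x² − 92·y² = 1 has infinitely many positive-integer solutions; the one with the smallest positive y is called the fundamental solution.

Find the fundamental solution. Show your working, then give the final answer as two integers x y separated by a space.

√92 = [9; 1,1,2,4,2,1,1,18, …], period ℓ=8 (even) → k=7
i=0: a=9 ⇒ p=9, q=1
…
i=5: a=2 ⇒ p=470, q=49
i=6: a=1 ⇒ p=681, q=71
i=7: a=1 ⇒ p=1151, q=120
→ (1151, 120).  Check: 1151²=1324801, 92·120²=1324800, difference 1.

1151 120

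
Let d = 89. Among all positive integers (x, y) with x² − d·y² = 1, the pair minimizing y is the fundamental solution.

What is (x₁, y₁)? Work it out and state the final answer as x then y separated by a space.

500001 53000

d=89: √d = [9; 2,3,3,2,18] (ℓ=5, odd), read p_9/q_9
step 0: (9, 1)  from 9·(1,0) + (0,1)
step 1: (19, 2)  from 2·(9,1) + (1,0)
step 2: (66, 7)  from 3·(19,2) + (9,1)
step 3: (217, 23)  from 3·(66,7) + (19,2)
step 4: (500, 53)  from 2·(217,23) + (66,7)
step 5: (9217, 977)  from 18·(500,53) + (217,23)
…
step 7: (66019, 6998)  from 3·(18934,2007) + (9217,977)
step 8: (216991, 23001)  from 3·(66019,6998) + (18934,2007)
step 9: (500001, 53000)  from 2·(216991,23001) + (66019,6998)
fundamental: x₁=500001, y₁=53000  (since 250001000001 − 89·2809000000 = 1)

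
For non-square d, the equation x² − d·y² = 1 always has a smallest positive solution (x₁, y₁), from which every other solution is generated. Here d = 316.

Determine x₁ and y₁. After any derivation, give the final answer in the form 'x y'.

[17; 1,3,2,8,2,3,1,34] for √316; ℓ=8 ⇒ convergent index 7
k=0  a_k=17  p_k/q_k = 17/1
k=1  a_k=1  p_k/q_k = 18/1
k=2  a_k=3  p_k/q_k = 71/4
k=3  a_k=2  p_k/q_k = 160/9
k=4  a_k=8  p_k/q_k = 1351/76
…
k=6  a_k=3  p_k/q_k = 9937/559
k=7  a_k=1  p_k/q_k = 12799/720
(x₁, y₁) = (12799, 720);  12799² − 316·720² = 1 ✓

12799 720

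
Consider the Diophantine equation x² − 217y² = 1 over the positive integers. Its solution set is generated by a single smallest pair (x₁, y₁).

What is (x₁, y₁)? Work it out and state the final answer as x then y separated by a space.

3844063 260952

[14; 1,2,1,2,1,…,2,1,28] for √217; ℓ=16 ⇒ convergent index 15
k=0  a_k=14  p_k/q_k = 14/1
…
k=2  a_k=2  p_k/q_k = 44/3
…
k=5  a_k=1  p_k/q_k = 221/15
…
k=7  a_k=9  p_k/q_k = 3668/249
…
k=9  a_k=9  p_k/q_k = 139163/9447
…
k=11  a_k=1  p_k/q_k = 293381/19916
k=12  a_k=2  p_k/q_k = 740980/50301
…
k=14  a_k=2  p_k/q_k = 2809702/190735
k=15  a_k=1  p_k/q_k = 3844063/260952
→ (3844063, 260952).  Check: 3844063²=14776820347969, 217·260952²=14776820347968, difference 1.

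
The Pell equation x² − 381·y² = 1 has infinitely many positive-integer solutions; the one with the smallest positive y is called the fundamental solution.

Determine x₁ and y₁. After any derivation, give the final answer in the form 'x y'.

1015 52

d=381: √d = [19; 1,1,12,1,1,38] (ℓ=6, even), read p_5/q_5
k=0  a_k=19  p_k/q_k = 19/1
…
k=2  a_k=1  p_k/q_k = 39/2
…
k=4  a_k=1  p_k/q_k = 527/27
k=5  a_k=1  p_k/q_k = 1015/52
(x₁, y₁) = (1015, 52);  1015² − 381·52² = 1 ✓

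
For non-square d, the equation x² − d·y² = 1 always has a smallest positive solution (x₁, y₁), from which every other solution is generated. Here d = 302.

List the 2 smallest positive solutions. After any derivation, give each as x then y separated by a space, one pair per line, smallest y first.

√302 → a₀=17, period (2,1,1,1,4,…,1,2,34); ℓ=16 even so k=15
k=0  a_k=17  p_k/q_k = 17/1
k=1  a_k=2  p_k/q_k = 35/2
…
k=3  a_k=1  p_k/q_k = 87/5
k=4  a_k=1  p_k/q_k = 139/8
k=5  a_k=4  p_k/q_k = 643/37
k=6  a_k=2  p_k/q_k = 1425/82
k=7  a_k=1  p_k/q_k = 2068/119
k=8  a_k=16  p_k/q_k = 34513/1986
k=9  a_k=1  p_k/q_k = 36581/2105
k=10  a_k=2  p_k/q_k = 107675/6196
…
k=12  a_k=1  p_k/q_k = 574956/33085
k=13  a_k=1  p_k/q_k = 1042237/59974
k=14  a_k=1  p_k/q_k = 1617193/93059
k=15  a_k=2  p_k/q_k = 4276623/246092
fundamental: x₁=4276623, y₁=246092  (since 18289504284129 − 302·60561272464 = 1)
(x_2, y_2) = (4276623·4276623 + 302·246092·246092, 4276623·246092 + 246092·4276623) = (36579008568257, 2104885414632)

4276623 246092
36579008568257 2104885414632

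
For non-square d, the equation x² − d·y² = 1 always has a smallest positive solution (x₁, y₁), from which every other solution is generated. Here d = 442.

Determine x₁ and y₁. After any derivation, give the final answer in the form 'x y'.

[21; 42] for √442; ℓ=1 ⇒ convergent index 1
a_0=21:  p_0=21·1+0=21,  q_0=21·0+1=1
a_1=42:  p_1=42·21+1=883,  q_1=42·1+0=42
(x₁, y₁) = (883, 42);  883² − 442·42² = 1 ✓

883 42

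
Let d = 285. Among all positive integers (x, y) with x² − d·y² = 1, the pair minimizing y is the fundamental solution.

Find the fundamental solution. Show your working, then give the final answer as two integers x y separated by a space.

√285 → a₀=16, period (1,7,2,7,1,32); ℓ=6 even so k=5
step 0: (16, 1)  from 16·(1,0) + (0,1)
step 1: (17, 1)  from 1·(16,1) + (1,0)
step 2: (135, 8)  from 7·(17,1) + (16,1)
step 3: (287, 17)  from 2·(135,8) + (17,1)
step 4: (2144, 127)  from 7·(287,17) + (135,8)
step 5: (2431, 144)  from 1·(2144,127) + (287,17)
fundamental: x₁=2431, y₁=144  (since 5909761 − 285·20736 = 1)

2431 144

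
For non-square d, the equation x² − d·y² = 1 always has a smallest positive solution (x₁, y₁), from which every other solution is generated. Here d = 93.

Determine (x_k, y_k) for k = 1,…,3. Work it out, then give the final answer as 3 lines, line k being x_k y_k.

[9; 1,1,1,4,6,4,1,1,1,18] for √93; ℓ=10 ⇒ convergent index 9
i=0: a=9 ⇒ p=9, q=1
i=1: a=1 ⇒ p=10, q=1
i=2: a=1 ⇒ p=19, q=2
…
i=4: a=4 ⇒ p=135, q=14
i=5: a=6 ⇒ p=839, q=87
…
i=8: a=1 ⇒ p=7821, q=811
i=9: a=1 ⇒ p=12151, q=1260
fundamental: x₁=12151, y₁=1260  (since 147646801 − 93·1587600 = 1)
n=2: (12151,1260)∘(12151,1260) = (12151·12151+93·1260·1260, 12151·1260+1260·12151) = (295293601,30620520)
n=3: (295293601,30620520)∘(12151,1260) = (12151·295293601+93·1260·30620520, 12151·30620520+1260·295293601) = (7176225079351,744139875780)

12151 1260
295293601 30620520
7176225079351 744139875780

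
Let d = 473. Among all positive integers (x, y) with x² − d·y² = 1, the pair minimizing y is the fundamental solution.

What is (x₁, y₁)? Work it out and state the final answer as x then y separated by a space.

87 4

d=473: √d = [21; 1,2,1,42] (ℓ=4, even), read p_3/q_3
a_0=21:  p_0=21·1+0=21,  q_0=21·0+1=1
a_1=1:  p_1=1·21+1=22,  q_1=1·1+0=1
a_2=2:  p_2=2·22+21=65,  q_2=2·1+1=3
a_3=1:  p_3=1·65+22=87,  q_3=1·3+1=4
(x₁, y₁) = (87, 4);  87² − 473·4² = 1 ✓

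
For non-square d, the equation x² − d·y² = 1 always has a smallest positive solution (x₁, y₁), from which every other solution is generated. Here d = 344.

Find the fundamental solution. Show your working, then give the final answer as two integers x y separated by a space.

√344 = [18; 1,1,4,1,3,1,4,1,1,36, …], period ℓ=10 (even) → k=9
a_0=18:  p_0=18·1+0=18,  q_0=18·0+1=1
a_1=1:  p_1=1·18+1=19,  q_1=1·1+0=1
a_2=1:  p_2=1·19+18=37,  q_2=1·1+1=2
a_3=4:  p_3=4·37+19=167,  q_3=4·2+1=9
…
a_5=3:  p_5=3·204+167=779,  q_5=3·11+9=42
a_6=1:  p_6=1·779+204=983,  q_6=1·42+11=53
…
a_8=1:  p_8=1·4711+983=5694,  q_8=1·254+53=307
a_9=1:  p_9=1·5694+4711=10405,  q_9=1·307+254=561
fundamental: x₁=10405, y₁=561  (since 108264025 − 344·314721 = 1)

10405 561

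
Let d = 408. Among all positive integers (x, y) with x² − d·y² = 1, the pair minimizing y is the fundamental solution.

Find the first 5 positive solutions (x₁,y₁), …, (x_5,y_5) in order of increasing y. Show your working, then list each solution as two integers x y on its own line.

101 5
20401 1010
4120901 204015
832401601 41210020
168141002501 8324220025

√408 = [20; 5,40, …], period ℓ=2 (even) → k=1
i=0: a=20 ⇒ p=20, q=1
i=1: a=5 ⇒ p=101, q=5
fundamental: x₁=101, y₁=5  (since 10201 − 408·25 = 1)
k=2:  x_2 = 101·101+408·5·5 = 20401,  y_2 = 101·5+5·101 = 1010
k=3:  x_3 = 101·20401+408·5·1010 = 4120901,  y_3 = 101·1010+5·20401 = 204015
k=4:  x_4 = 101·4120901+408·5·204015 = 832401601,  y_4 = 101·204015+5·4120901 = 41210020
k=5:  x_5 = 101·832401601+408·5·41210020 = 168141002501,  y_5 = 101·41210020+5·832401601 = 8324220025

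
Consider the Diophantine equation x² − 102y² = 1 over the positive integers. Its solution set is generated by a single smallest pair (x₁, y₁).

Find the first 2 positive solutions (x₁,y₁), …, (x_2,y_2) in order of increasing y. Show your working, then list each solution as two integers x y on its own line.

[10; 10,20] for √102; ℓ=2 ⇒ convergent index 1
i=0: a=10 ⇒ p=10, q=1
i=1: a=10 ⇒ p=101, q=10
(x₁, y₁) = (101, 10);  101² − 102·10² = 1 ✓
(x_2, y_2) = (101·101 + 102·10·10, 101·10 + 10·101) = (20401, 2020)

101 10
20401 2020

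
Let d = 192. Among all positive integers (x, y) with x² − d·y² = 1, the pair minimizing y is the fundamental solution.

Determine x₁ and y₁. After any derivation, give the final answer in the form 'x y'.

d=192: √d = [13; 1,5,1,26] (ℓ=4, even), read p_3/q_3
step 0: (13, 1)  from 13·(1,0) + (0,1)
…
step 2: (83, 6)  from 5·(14,1) + (13,1)
step 3: (97, 7)  from 1·(83,6) + (14,1)
→ (97, 7).  Check: 97²=9409, 192·7²=9408, difference 1.

97 7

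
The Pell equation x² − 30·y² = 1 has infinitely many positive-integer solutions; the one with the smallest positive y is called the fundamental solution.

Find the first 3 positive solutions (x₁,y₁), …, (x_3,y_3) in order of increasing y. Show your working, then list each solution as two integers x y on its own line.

11 2
241 44
5291 966

[5; 2,10] for √30; ℓ=2 ⇒ convergent index 1
a_0=5:  p_0=5·1+0=5,  q_0=5·0+1=1
a_1=2:  p_1=2·5+1=11,  q_1=2·1+0=2
fundamental: x₁=11, y₁=2  (since 121 − 30·4 = 1)
k=2:  x_2 = 11·11+30·2·2 = 241,  y_2 = 11·2+2·11 = 44
k=3:  x_3 = 11·241+30·2·44 = 5291,  y_3 = 11·44+2·241 = 966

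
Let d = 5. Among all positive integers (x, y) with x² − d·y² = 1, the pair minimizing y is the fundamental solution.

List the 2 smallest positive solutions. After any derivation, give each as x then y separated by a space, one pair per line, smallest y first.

d=5: √d = [2; 4] (ℓ=1, odd), read p_1/q_1
k=0  a_k=2  p_k/q_k = 2/1
k=1  a_k=4  p_k/q_k = 9/4
(x₁, y₁) = (9, 4);  9² − 5·4² = 1 ✓
(x_2, y_2) = (9·9 + 5·4·4, 9·4 + 4·9) = (161, 72)

9 4
161 72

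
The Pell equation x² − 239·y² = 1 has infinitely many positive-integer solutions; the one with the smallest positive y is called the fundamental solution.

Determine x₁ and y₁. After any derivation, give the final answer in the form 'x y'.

√239 → a₀=15, period (2,5,1,2,4,15,4,2,1,5,2,30); ℓ=12 even so k=11
a_0=15:  p_0=15·1+0=15,  q_0=15·0+1=1
a_1=2:  p_1=2·15+1=31,  q_1=2·1+0=2
a_2=5:  p_2=5·31+15=170,  q_2=5·2+1=11
…
a_6=15:  p_6=15·2489+572=37907,  q_6=15·161+37=2452
…
a_8=2:  p_8=2·154117+37907=346141,  q_8=2·9969+2452=22390
…
a_10=5:  p_10=5·500258+346141=2847431,  q_10=5·32359+22390=184185
a_11=2:  p_11=2·2847431+500258=6195120,  q_11=2·184185+32359=400729
→ (6195120, 400729).  Check: 6195120²=38379511814400, 239·400729²=38379511814399, difference 1.

6195120 400729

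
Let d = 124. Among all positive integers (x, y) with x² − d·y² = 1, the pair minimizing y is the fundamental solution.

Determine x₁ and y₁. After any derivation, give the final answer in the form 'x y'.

d=124: √d = [11; 7,2,1,1,1,…,2,7,22] (ℓ=16, even), read p_15/q_15
i=0: a=11 ⇒ p=11, q=1
…
i=2: a=2 ⇒ p=167, q=15
…
i=10: a=3 ⇒ p=67292, q=6043
…
i=12: a=1 ⇒ p=152167, q=13665
i=13: a=1 ⇒ p=237042, q=21287
i=14: a=2 ⇒ p=626251, q=56239
i=15: a=7 ⇒ p=4620799, q=414960
(x₁, y₁) = (4620799, 414960);  4620799² − 124·414960² = 1 ✓

4620799 414960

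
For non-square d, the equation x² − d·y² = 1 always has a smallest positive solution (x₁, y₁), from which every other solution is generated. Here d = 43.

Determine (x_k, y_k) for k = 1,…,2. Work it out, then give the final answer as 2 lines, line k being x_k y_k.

√43 → a₀=6, period (1,1,3,1,5,1,3,1,1,12); ℓ=10 even so k=9
i=0: a=6 ⇒ p=6, q=1
…
i=2: a=1 ⇒ p=13, q=2
i=3: a=3 ⇒ p=46, q=7
i=4: a=1 ⇒ p=59, q=9
…
i=6: a=1 ⇒ p=400, q=61
i=7: a=3 ⇒ p=1541, q=235
i=8: a=1 ⇒ p=1941, q=296
i=9: a=1 ⇒ p=3482, q=531
→ (3482, 531).  Check: 3482²=12124324, 43·531²=12124323, difference 1.
k=2:  x_2 = 3482·3482+43·531·531 = 24248647,  y_2 = 3482·531+531·3482 = 3697884

3482 531
24248647 3697884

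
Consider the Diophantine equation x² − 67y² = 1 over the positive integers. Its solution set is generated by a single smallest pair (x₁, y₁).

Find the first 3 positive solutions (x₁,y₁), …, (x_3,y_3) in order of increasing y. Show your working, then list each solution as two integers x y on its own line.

48842 5967
4771081927 582880428
466058366908226 56938091722785

[8; 5,2,1,1,7,1,1,2,5,16] for √67; ℓ=10 ⇒ convergent index 9
step 0: (8, 1)  from 8·(1,0) + (0,1)
step 1: (41, 5)  from 5·(8,1) + (1,0)
step 2: (90, 11)  from 2·(41,5) + (8,1)
step 3: (131, 16)  from 1·(90,11) + (41,5)
step 4: (221, 27)  from 1·(131,16) + (90,11)
step 5: (1678, 205)  from 7·(221,27) + (131,16)
step 6: (1899, 232)  from 1·(1678,205) + (221,27)
step 7: (3577, 437)  from 1·(1899,232) + (1678,205)
step 8: (9053, 1106)  from 2·(3577,437) + (1899,232)
step 9: (48842, 5967)  from 5·(9053,1106) + (3577,437)
fundamental: x₁=48842, y₁=5967  (since 2385540964 − 67·35605089 = 1)
(x_2, y_2) = (48842·48842 + 67·5967·5967, 48842·5967 + 5967·48842) = (4771081927, 582880428)
(x_3, y_3) = (48842·4771081927 + 67·5967·582880428, 48842·582880428 + 5967·4771081927) = (466058366908226, 56938091722785)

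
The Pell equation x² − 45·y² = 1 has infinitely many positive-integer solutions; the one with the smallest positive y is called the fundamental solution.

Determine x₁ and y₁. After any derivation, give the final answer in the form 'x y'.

d=45: √d = [6; 1,2,2,2,1,12] (ℓ=6, even), read p_5/q_5
step 0: (6, 1)  from 6·(1,0) + (0,1)
step 1: (7, 1)  from 1·(6,1) + (1,0)
…
step 3: (47, 7)  from 2·(20,3) + (7,1)
step 4: (114, 17)  from 2·(47,7) + (20,3)
step 5: (161, 24)  from 1·(114,17) + (47,7)
(x₁, y₁) = (161, 24);  161² − 45·24² = 1 ✓

161 24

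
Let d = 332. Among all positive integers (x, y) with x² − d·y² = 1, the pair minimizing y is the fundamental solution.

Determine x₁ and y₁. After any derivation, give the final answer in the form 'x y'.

[18; 4,1,1,8,1,1,4,36] for √332; ℓ=8 ⇒ convergent index 7
a_0=18:  p_0=18·1+0=18,  q_0=18·0+1=1
…
a_2=1:  p_2=1·73+18=91,  q_2=1·4+1=5
a_3=1:  p_3=1·91+73=164,  q_3=1·5+4=9
a_4=8:  p_4=8·164+91=1403,  q_4=8·9+5=77
a_5=1:  p_5=1·1403+164=1567,  q_5=1·77+9=86
a_6=1:  p_6=1·1567+1403=2970,  q_6=1·86+77=163
a_7=4:  p_7=4·2970+1567=13447,  q_7=4·163+86=738
(x₁, y₁) = (13447, 738);  13447² − 332·738² = 1 ✓

13447 738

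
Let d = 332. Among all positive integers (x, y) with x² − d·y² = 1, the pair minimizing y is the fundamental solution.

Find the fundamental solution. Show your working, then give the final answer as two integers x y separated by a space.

13447 738

[18; 4,1,1,8,1,1,4,36] for √332; ℓ=8 ⇒ convergent index 7
a_0=18:  p_0=18·1+0=18,  q_0=18·0+1=1
a_1=4:  p_1=4·18+1=73,  q_1=4·1+0=4
…
a_3=1:  p_3=1·91+73=164,  q_3=1·5+4=9
a_4=8:  p_4=8·164+91=1403,  q_4=8·9+5=77
a_5=1:  p_5=1·1403+164=1567,  q_5=1·77+9=86
a_6=1:  p_6=1·1567+1403=2970,  q_6=1·86+77=163
a_7=4:  p_7=4·2970+1567=13447,  q_7=4·163+86=738
(x₁, y₁) = (13447, 738);  13447² − 332·738² = 1 ✓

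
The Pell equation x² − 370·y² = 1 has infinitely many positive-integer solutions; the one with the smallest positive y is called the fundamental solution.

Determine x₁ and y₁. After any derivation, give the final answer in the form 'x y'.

[19; 4,4,38] for √370; ℓ=3 ⇒ convergent index 5
k=0  a_k=19  p_k/q_k = 19/1
…
k=4  a_k=4  p_k/q_k = 50339/2617
k=5  a_k=4  p_k/q_k = 213859/11118
→ (213859, 11118).  Check: 213859²=45735671881, 370·11118²=45735671880, difference 1.

213859 11118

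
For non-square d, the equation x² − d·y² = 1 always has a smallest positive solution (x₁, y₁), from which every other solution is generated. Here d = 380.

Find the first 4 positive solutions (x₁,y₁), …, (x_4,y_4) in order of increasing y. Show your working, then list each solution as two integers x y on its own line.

[19; 2,38] for √380; ℓ=2 ⇒ convergent index 1
k=0  a_k=19  p_k/q_k = 19/1
k=1  a_k=2  p_k/q_k = 39/2
(x₁, y₁) = (39, 2);  39² − 380·2² = 1 ✓
(39+2√380)^2 = 3041 + 156√380
(39+2√380)^3 = 237159 + 12166√380
(39+2√380)^4 = 18495361 + 948792√380

39 2
3041 156
237159 12166
18495361 948792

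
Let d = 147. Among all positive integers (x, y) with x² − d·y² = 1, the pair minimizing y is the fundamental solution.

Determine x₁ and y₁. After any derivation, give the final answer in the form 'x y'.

√147 → a₀=12, period (8,24); ℓ=2 even so k=1
a_0=12:  p_0=12·1+0=12,  q_0=12·0+1=1
a_1=8:  p_1=8·12+1=97,  q_1=8·1+0=8
→ (97, 8).  Check: 97²=9409, 147·8²=9408, difference 1.

97 8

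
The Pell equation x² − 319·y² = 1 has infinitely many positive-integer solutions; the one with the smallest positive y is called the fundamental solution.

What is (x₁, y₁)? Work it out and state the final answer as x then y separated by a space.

12901780 722361

[17; 1,6,5,1,4,…,6,1,34] for √319; ℓ=14 ⇒ convergent index 13
i=0: a=17 ⇒ p=17, q=1
…
i=7: a=1 ⇒ p=15628, q=875
…
i=9: a=4 ⇒ p=250816, q=14043
…
i=11: a=5 ⇒ p=1798881, q=100718
i=12: a=6 ⇒ p=11102899, q=621643
i=13: a=1 ⇒ p=12901780, q=722361
fundamental: x₁=12901780, y₁=722361  (since 166455927168400 − 319·521805414321 = 1)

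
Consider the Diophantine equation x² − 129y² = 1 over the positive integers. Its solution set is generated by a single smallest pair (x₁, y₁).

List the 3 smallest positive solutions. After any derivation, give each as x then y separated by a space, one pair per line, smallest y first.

16855 1484
568182049 50025640
19153416854935 1686364322916

[11; 2,1,3,1,6,1,3,1,2,22] for √129; ℓ=10 ⇒ convergent index 9
i=0: a=11 ⇒ p=11, q=1
…
i=2: a=1 ⇒ p=34, q=3
i=3: a=3 ⇒ p=125, q=11
…
i=5: a=6 ⇒ p=1079, q=95
…
i=7: a=3 ⇒ p=4793, q=422
i=8: a=1 ⇒ p=6031, q=531
i=9: a=2 ⇒ p=16855, q=1484
(x₁, y₁) = (16855, 1484);  16855² − 129·1484² = 1 ✓
n=2: (16855,1484)∘(16855,1484) = (16855·16855+129·1484·1484, 16855·1484+1484·16855) = (568182049,50025640)
n=3: (568182049,50025640)∘(16855,1484) = (16855·568182049+129·1484·50025640, 16855·50025640+1484·568182049) = (19153416854935,1686364322916)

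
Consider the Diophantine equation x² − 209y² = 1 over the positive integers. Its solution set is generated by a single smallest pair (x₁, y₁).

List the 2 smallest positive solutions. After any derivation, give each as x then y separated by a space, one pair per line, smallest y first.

46551 3220
4333991201 299788440

√209 → a₀=14, period (2,5,3,2,3,5,2,28); ℓ=8 even so k=7
a_0=14:  p_0=14·1+0=14,  q_0=14·0+1=1
…
a_3=3:  p_3=3·159+29=506,  q_3=3·11+2=35
…
a_6=5:  p_6=5·4019+1171=21266,  q_6=5·278+81=1471
a_7=2:  p_7=2·21266+4019=46551,  q_7=2·1471+278=3220
(x₁, y₁) = (46551, 3220);  46551² − 209·3220² = 1 ✓
(46551+3220√209)^2 = 4333991201 + 299788440√209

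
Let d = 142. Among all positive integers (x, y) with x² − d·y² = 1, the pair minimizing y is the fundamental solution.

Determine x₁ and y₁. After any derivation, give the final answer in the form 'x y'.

[11; 1,10,1,22] for √142; ℓ=4 ⇒ convergent index 3
k=0  a_k=11  p_k/q_k = 11/1
k=1  a_k=1  p_k/q_k = 12/1
k=2  a_k=10  p_k/q_k = 131/11
k=3  a_k=1  p_k/q_k = 143/12
→ (143, 12).  Check: 143²=20449, 142·12²=20448, difference 1.

143 12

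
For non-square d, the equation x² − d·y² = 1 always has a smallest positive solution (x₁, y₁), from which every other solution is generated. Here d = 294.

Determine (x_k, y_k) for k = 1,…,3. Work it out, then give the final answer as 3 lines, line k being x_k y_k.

[17; 6,1,4,1,6,34] for √294; ℓ=6 ⇒ convergent index 5
step 0: (17, 1)  from 17·(1,0) + (0,1)
step 1: (103, 6)  from 6·(17,1) + (1,0)
step 2: (120, 7)  from 1·(103,6) + (17,1)
…
step 4: (703, 41)  from 1·(583,34) + (120,7)
step 5: (4801, 280)  from 6·(703,41) + (583,34)
(x₁, y₁) = (4801, 280);  4801² − 294·280² = 1 ✓
(x_2, y_2) = (4801·4801 + 294·280·280, 4801·280 + 280·4801) = (46099201, 2688560)
(x_3, y_3) = (4801·46099201 + 294·280·2688560, 4801·2688560 + 280·46099201) = (442644523201, 25815552840)

4801 280
46099201 2688560
442644523201 25815552840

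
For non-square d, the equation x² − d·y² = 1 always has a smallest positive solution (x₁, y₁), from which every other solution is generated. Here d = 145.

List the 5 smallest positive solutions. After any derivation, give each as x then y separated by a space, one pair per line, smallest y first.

289 24
167041 13872
96549409 8017992
55805391361 4634385504
32255419657249 2678666803320

[12; 24] for √145; ℓ=1 ⇒ convergent index 1
k=0  a_k=12  p_k/q_k = 12/1
k=1  a_k=24  p_k/q_k = 289/24
(x₁, y₁) = (289, 24);  289² − 145·24² = 1 ✓
(x_2, y_2) = (289·289 + 145·24·24, 289·24 + 24·289) = (167041, 13872)
(x_3, y_3) = (289·167041 + 145·24·13872, 289·13872 + 24·167041) = (96549409, 8017992)
(x_4, y_4) = (289·96549409 + 145·24·8017992, 289·8017992 + 24·96549409) = (55805391361, 4634385504)
(x_5, y_5) = (289·55805391361 + 145·24·4634385504, 289·4634385504 + 24·55805391361) = (32255419657249, 2678666803320)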